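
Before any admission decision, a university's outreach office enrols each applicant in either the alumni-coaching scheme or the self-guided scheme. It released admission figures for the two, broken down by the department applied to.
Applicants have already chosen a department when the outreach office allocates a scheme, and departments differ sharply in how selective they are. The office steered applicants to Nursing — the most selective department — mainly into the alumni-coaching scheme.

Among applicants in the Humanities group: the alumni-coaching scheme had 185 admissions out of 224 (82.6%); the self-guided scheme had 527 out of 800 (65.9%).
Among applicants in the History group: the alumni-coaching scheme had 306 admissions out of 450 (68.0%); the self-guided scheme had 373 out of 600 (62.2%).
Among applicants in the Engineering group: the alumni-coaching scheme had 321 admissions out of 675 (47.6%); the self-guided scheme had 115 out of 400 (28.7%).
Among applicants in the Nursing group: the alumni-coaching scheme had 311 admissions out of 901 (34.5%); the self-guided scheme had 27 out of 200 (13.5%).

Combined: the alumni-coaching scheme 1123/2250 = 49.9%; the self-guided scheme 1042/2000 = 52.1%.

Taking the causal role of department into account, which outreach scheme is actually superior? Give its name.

Department satisfies the back-door criterion: it is not a descendant of the outreach scheme, and it blocks the spurious path from outreach scheme to outcome. Adjusting for it (i.e., using the within-department rates) gives the causal effect.
Within each level — Humanities: 82.6% vs 65.9%; History: 68.0% vs 62.2%; Engineering: 47.6% vs 28.7%; Nursing: 34.5% vs 13.5% — the alumni-coaching scheme is higher every time.

the alumni-coaching scheme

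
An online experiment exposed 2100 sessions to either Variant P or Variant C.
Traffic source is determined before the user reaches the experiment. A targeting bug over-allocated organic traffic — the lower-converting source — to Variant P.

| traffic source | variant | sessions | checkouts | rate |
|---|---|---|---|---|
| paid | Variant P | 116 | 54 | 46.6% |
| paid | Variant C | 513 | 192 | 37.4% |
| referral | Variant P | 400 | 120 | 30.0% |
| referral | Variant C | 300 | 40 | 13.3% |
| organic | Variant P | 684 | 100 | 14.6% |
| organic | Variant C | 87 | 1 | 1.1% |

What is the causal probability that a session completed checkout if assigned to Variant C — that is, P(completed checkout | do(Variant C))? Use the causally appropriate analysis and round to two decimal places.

The imbalance in traffic source arose from how sessions were allocated, not from anything the variant did; and traffic source independently affects the outcome. The pooled gap is confounded — condition on traffic source.
Standardising Variant C to the population traffic source mix: 0.300·192/513 + 0.333·40/300 + 0.367·1/87 = 0.161.

0.16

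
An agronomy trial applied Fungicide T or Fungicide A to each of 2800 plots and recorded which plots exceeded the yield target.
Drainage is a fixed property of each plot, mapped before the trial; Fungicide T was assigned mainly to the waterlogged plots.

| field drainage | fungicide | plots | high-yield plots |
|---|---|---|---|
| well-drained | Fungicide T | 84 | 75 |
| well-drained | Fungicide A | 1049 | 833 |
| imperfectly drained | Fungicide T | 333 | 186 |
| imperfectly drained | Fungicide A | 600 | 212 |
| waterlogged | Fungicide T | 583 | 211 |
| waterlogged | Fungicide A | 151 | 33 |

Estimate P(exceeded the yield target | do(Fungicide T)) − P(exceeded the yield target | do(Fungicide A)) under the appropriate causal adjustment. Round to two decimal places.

The imbalance in field drainage arose from how plots were allocated, not from anything the fungicide did; and field drainage independently affects the outcome. The pooled gap is confounded — condition on field drainage.
Adjusting over the population distribution of field drainage: 0.405·(0.893−0.794) + 0.333·(0.559−0.353) + 0.262·(0.362−0.219) = +0.146.

+0.15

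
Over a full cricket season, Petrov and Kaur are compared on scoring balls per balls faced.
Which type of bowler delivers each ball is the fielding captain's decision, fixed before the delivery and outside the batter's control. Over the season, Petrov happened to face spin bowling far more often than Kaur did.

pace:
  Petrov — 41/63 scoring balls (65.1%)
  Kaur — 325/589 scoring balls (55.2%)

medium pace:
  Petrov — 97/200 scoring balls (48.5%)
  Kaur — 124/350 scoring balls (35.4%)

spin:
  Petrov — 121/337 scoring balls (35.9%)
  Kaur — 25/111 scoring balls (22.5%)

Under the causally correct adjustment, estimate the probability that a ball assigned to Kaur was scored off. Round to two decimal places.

0.40

Bowling type differs across players for reasons unrelated to any effect of the player itself, and it separately predicts the outcome — a classic confounder. We must compare within bowling type levels.
Standardising Kaur to the population bowling type mix: 0.395·325/589 + 0.333·124/350 + 0.272·25/111 = 0.397.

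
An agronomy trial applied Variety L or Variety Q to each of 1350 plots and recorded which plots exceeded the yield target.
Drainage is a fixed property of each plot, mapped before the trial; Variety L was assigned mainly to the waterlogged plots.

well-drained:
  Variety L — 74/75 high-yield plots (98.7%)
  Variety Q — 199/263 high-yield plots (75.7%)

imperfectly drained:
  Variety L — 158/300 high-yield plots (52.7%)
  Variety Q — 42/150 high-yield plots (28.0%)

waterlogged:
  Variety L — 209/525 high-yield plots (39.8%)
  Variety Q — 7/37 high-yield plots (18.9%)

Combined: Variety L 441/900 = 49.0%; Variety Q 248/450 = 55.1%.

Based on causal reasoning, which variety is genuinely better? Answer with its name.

Variety L

The imbalance in field drainage arose from how plots were allocated, not from anything the variety did; and field drainage independently affects the outcome. The pooled gap is confounded — condition on field drainage.
Within each level — well-drained: 98.7% vs 75.7%; imperfectly drained: 52.7% vs 28.0%; waterlogged: 39.8% vs 18.9% — Variety L is higher every time.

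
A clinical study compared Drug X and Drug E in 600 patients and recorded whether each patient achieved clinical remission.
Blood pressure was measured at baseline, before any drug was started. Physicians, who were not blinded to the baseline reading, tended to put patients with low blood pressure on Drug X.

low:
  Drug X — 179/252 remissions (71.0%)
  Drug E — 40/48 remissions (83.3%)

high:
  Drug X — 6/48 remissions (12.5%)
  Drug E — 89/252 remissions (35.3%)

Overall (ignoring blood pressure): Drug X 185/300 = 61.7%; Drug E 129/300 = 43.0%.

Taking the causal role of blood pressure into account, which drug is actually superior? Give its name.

Here blood pressure is a common cause — it drives both which drug a case falls under and the outcome. The crude comparison mixes populations; the stratum-specific rates are the causally relevant ones.
Within each level — low: 71.0% vs 83.3%; high: 12.5% vs 35.3% — Drug E is higher every time.

Drug E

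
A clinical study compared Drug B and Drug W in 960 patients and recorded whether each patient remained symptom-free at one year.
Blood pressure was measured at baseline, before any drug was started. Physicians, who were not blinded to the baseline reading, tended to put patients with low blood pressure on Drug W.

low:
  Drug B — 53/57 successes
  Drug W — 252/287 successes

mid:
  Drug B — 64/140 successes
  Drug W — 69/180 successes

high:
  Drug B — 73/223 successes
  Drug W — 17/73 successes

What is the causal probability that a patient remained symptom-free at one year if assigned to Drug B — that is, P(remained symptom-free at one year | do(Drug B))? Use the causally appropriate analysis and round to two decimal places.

The imbalance in blood pressure arose from how patients were allocated, not from anything the drug did; and blood pressure independently affects the outcome. The pooled gap is confounded — condition on blood pressure.
Standardising Drug B to the population blood pressure mix: 0.358·53/57 + 0.333·64/140 + 0.308·73/223 = 0.587.

0.59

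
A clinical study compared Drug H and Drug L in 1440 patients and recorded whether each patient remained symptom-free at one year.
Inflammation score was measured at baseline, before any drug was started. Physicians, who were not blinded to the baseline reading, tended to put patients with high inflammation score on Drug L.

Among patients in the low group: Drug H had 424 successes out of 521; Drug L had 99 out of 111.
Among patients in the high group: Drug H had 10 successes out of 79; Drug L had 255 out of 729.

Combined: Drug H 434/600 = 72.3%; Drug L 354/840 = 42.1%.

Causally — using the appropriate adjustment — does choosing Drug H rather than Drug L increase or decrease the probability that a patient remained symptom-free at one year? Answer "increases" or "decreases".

decreases

Here inflammation score is a common cause — it drives both which drug a case falls under and the outcome. The crude comparison mixes populations; the stratum-specific rates are the causally relevant ones.
Within each level — low: 81.4% vs 89.2%; high: 12.7% vs 35.0% — Drug L is higher every time.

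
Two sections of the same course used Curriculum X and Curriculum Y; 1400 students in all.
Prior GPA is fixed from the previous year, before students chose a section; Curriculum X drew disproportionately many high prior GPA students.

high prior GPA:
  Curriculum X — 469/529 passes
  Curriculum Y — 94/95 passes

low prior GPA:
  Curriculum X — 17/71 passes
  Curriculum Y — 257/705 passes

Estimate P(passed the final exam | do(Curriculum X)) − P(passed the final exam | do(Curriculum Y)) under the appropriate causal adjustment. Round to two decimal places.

-0.12

Since prior GPA band is a pre-existing factor (not a product of the teaching method) and it affects the outcome on its own, it is a confounder. The stratified rates, not the pooled rate, identify the causal effect.
Adjusting over the population distribution of prior GPA band: 0.446·(0.887−0.989) + 0.554·(0.239−0.365) = -0.115.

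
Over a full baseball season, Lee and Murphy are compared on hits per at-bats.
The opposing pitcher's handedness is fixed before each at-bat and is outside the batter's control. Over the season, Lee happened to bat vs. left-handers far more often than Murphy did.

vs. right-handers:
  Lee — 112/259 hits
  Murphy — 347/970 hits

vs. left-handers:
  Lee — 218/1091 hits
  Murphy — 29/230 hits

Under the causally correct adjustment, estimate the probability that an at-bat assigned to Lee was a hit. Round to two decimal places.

Within every pitcher handedness level Lee has the higher rate, yet pooled Murphy does — Simpson's reversal.
The imbalance in pitcher handedness arose from how at-bats were allocated, not from anything the player did; and pitcher handedness independently affects the outcome. The pooled gap is confounded — condition on pitcher handedness.
Standardising Lee to the population pitcher handedness mix: 0.482·112/259 + 0.518·218/1091 = 0.312.

0.31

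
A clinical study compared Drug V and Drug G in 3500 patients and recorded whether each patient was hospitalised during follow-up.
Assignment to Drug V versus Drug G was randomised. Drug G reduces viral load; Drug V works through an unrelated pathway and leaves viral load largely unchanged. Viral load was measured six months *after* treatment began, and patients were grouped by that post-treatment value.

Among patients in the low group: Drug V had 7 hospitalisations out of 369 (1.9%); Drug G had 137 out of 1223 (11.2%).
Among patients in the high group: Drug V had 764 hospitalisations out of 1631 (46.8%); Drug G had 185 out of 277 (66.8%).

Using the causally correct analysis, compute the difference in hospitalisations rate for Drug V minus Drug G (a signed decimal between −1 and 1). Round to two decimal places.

Within every viral load level Drug V has the lower rate, yet pooled Drug G does — Simpson's reversal.
Viral load is downstream of the drug. One should not condition on a consequence of treatment, so the overall rates are the right comparison.
The causal difference is the pooled difference: 0.386 − 0.215 = +0.171.

+0.17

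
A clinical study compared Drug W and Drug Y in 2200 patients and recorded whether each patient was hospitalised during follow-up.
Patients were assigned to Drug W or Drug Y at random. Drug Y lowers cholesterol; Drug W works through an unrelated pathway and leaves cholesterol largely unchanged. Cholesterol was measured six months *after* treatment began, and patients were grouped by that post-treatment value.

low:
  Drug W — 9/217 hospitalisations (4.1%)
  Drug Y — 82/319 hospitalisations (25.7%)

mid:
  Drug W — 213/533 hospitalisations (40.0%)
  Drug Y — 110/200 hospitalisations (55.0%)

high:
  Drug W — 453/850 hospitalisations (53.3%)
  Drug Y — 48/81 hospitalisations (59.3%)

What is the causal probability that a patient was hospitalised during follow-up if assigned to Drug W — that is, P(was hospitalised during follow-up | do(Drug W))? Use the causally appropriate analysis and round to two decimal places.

0.42

Drug W is lower inside every cholesterol stratum but Drug Y is lower in aggregate. Whether to stratify depends on how cholesterol relates to the drug.
Cholesterol lies on the pathway drug → cholesterol → outcome, so adjusting for it blocks the indirect effect. For the total causal effect of drug, use the unadjusted pooled rates.
So P(outcome | do(Drug W)) is just the pooled rate for Drug W: 675/1600 = 0.422.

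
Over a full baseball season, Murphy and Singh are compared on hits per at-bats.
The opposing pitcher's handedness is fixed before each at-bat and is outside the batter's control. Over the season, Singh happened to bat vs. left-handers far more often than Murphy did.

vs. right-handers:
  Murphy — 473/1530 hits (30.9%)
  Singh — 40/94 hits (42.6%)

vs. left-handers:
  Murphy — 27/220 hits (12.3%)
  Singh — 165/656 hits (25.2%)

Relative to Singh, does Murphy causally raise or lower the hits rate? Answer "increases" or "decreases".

Singh is higher inside every pitcher handedness stratum but Murphy is higher in aggregate. Whether to stratify depends on how pitcher handedness relates to the player.
Pitcher handedness is set before the player has any effect — it is not caused by the player — and it independently drives the outcome. That makes it a confounder, so the causal comparison is within pitcher handedness levels.
Within each level — vs. right-handers: 30.9% vs 42.6%; vs. left-handers: 12.3% vs 25.2% — Singh is higher every time.

decreases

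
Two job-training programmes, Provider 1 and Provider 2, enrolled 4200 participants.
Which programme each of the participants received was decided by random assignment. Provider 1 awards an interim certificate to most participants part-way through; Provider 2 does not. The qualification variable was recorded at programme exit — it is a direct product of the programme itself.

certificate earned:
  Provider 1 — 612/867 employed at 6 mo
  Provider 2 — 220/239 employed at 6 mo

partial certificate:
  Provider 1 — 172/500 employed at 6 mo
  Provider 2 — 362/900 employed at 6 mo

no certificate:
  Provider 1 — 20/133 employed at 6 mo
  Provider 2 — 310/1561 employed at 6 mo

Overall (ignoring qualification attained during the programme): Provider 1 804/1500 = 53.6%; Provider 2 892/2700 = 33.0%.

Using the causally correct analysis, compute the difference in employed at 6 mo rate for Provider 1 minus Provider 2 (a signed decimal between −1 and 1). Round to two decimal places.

+0.21

Within every qualification attained during the programme level Provider 2 has the higher rate, yet pooled Provider 1 does — Simpson's reversal.
Because the programme influences qualification attained during the programme, qualification attained during the programme is a post-treatment mediator, not a confounder. Stratifying on it would bias the estimate; the causal effect is the crude pooled difference.
The causal difference is the pooled difference: 0.536 − 0.330 = +0.206.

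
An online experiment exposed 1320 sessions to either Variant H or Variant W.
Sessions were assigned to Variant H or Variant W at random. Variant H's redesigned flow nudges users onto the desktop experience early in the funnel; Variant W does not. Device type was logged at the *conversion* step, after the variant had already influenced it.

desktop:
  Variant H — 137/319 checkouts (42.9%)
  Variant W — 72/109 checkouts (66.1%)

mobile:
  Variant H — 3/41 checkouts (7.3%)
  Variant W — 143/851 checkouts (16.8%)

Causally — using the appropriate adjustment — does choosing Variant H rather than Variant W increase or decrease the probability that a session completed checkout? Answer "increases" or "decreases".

increases

The distribution of device type is itself part of what the variant does — it is an intermediate outcome. Holding it fixed would remove that part of the effect; the total effect is the pooled difference.
Pooled: Variant H 38.9% vs Variant W 22.4%; Variant H is higher overall.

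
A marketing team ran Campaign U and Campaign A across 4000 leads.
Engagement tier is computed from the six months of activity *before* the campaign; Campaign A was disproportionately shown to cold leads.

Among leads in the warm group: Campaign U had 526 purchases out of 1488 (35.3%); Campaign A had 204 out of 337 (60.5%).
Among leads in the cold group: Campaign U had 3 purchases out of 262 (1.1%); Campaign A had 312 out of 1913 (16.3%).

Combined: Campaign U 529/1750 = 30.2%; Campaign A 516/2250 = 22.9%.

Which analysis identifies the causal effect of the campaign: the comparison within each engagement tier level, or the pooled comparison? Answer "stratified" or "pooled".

stratified

Campaign A is higher inside every engagement tier stratum but Campaign U is higher in aggregate. Whether to stratify depends on how engagement tier relates to the campaign.
Engagement tier is set before the campaign has any effect — it is not caused by the campaign — and it independently drives the outcome. That makes it a confounder, so the causal comparison is within engagement tier levels.
Within each level — warm: 35.3% vs 60.5%; cold: 1.1% vs 16.3% — Campaign A is higher every time.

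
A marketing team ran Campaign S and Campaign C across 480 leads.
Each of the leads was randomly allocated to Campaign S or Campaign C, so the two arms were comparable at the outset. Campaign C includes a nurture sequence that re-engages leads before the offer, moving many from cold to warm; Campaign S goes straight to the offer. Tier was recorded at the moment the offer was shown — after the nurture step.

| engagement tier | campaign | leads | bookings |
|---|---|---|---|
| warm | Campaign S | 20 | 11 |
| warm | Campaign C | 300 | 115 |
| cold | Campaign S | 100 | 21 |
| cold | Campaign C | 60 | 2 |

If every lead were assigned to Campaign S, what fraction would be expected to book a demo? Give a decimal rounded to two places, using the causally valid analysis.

Campaign S is higher inside every engagement tier stratum but Campaign C is higher in aggregate. Whether to stratify depends on how engagement tier relates to the campaign.
Engagement tier lies on the pathway campaign → engagement tier → outcome, so adjusting for it blocks the indirect effect. For the total causal effect of campaign, use the unadjusted pooled rates.
So P(outcome | do(Campaign S)) is just the pooled rate for Campaign S: 32/120 = 0.267.

0.27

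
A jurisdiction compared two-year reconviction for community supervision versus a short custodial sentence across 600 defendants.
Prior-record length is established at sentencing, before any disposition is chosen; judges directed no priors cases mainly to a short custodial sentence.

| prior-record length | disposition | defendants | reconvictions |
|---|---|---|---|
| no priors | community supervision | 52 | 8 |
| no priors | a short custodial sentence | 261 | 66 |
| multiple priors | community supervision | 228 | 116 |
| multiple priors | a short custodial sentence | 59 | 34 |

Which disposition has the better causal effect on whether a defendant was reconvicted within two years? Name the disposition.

community supervision

The stratified and pooled comparisons disagree (community supervision wins within each prior-record length; a short custodial sentence wins overall), so the answer turns on the causal role of prior-record length.
Prior-record length differs across dispositions for reasons unrelated to any effect of the disposition itself, and it separately predicts the outcome — a classic confounder. We must compare within prior-record length levels.
Within each level — no priors: 15.4% vs 25.3%; multiple priors: 50.9% vs 57.6% — community supervision is lower every time.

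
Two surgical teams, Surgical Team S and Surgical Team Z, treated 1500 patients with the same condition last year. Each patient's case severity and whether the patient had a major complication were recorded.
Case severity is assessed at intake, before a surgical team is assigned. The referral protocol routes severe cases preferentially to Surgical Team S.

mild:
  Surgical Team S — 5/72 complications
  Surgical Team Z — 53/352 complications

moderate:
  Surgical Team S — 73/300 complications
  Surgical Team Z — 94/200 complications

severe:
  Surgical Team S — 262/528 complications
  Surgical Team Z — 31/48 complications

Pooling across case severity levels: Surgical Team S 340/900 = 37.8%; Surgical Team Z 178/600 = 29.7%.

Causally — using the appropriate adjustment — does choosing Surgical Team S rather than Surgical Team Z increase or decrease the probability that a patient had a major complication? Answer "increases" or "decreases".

decreases

Case severity differs across surgical teams for reasons unrelated to any effect of the surgical team itself, and it separately predicts the outcome — a classic confounder. We must compare within case severity levels.
Within each level — mild: 6.9% vs 15.1%; moderate: 24.3% vs 47.0%; severe: 49.6% vs 64.6% — Surgical Team S is lower every time.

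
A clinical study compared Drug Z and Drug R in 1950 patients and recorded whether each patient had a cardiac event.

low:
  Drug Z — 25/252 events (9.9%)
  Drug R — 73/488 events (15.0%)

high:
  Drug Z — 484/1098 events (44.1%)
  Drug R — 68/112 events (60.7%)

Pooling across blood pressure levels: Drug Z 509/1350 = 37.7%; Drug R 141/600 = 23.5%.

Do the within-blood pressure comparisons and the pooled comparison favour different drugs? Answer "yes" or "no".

Within each blood pressure level (low 9.9% vs 15.0%; high 44.1% vs 60.7%), Drug Z has the lower rate every time. Pooled: 37.7% vs 23.5% — Drug R has the lower rate overall. The two comparisons disagree.

yes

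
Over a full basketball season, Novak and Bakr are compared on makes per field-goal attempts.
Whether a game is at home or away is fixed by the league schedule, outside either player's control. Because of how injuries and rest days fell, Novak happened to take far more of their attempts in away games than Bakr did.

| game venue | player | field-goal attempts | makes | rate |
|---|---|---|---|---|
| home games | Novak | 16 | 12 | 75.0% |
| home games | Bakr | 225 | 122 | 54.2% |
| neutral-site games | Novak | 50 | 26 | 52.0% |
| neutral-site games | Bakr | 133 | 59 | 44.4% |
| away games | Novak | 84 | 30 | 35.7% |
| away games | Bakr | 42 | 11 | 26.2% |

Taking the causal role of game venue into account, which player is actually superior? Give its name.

The imbalance in game venue arose from how field-goal attempts were allocated, not from anything the player did; and game venue independently affects the outcome. The pooled gap is confounded — condition on game venue.
Within each level — home games: 75.0% vs 54.2%; neutral-site games: 52.0% vs 44.4%; away games: 35.7% vs 26.2% — Novak is higher every time.

Novak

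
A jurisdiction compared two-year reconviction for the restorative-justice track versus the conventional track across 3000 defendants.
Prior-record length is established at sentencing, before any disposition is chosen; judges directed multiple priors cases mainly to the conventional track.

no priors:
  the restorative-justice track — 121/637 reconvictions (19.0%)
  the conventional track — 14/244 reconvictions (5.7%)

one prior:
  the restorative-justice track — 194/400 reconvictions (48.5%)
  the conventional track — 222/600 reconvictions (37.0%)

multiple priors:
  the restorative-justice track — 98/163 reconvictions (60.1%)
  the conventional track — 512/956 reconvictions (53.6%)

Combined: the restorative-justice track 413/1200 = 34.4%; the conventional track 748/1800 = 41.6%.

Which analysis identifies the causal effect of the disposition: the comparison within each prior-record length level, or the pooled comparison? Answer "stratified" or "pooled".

Nothing the disposition does changes prior-record length; the imbalance is an allocation artefact. With prior-record length also predicting the outcome, the pooled figure is confounded, and the within-stratum comparison is the causal one.
Within each level — no priors: 19.0% vs 5.7%; one prior: 48.5% vs 37.0%; multiple priors: 60.1% vs 53.6% — the conventional track is lower every time.

stratified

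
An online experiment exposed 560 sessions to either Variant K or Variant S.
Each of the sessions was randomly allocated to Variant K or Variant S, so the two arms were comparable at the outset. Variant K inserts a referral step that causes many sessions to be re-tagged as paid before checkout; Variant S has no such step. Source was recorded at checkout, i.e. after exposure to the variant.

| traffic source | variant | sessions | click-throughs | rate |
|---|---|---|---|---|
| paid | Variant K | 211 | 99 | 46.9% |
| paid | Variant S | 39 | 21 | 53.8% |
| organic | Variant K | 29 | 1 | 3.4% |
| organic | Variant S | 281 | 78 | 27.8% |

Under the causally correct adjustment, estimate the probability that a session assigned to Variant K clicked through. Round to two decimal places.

Within every traffic source level Variant S has the higher rate, yet pooled Variant K does — Simpson's reversal.
Because the variant influences traffic source, traffic source is a post-treatment mediator, not a confounder. Stratifying on it would bias the estimate; the causal effect is the crude pooled difference.
So P(outcome | do(Variant K)) is just the pooled rate for Variant K: 100/240 = 0.417.

0.42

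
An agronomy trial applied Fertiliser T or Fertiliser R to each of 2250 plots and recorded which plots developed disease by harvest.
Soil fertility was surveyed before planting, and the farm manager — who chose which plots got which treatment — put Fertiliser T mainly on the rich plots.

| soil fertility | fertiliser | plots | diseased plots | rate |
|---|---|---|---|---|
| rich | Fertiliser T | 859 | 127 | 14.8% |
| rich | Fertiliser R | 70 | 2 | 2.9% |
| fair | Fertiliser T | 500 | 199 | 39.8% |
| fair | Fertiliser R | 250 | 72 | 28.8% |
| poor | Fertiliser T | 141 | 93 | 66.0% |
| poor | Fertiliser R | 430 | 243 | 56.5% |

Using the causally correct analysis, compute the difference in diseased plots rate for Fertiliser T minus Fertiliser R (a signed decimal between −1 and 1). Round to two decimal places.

The stratified and pooled comparisons disagree (Fertiliser R wins within each soil fertility; Fertiliser T wins overall), so the answer turns on the causal role of soil fertility.
Soil fertility satisfies the back-door criterion: it is not a descendant of the fertiliser, and it blocks the spurious path from fertiliser to outcome. Adjusting for it (i.e., using the within-soil fertility rates) gives the causal effect.
Adjusting over the population distribution of soil fertility: 0.413·(0.148−0.029) + 0.333·(0.398−0.288) + 0.254·(0.660−0.565) = +0.110.

+0.11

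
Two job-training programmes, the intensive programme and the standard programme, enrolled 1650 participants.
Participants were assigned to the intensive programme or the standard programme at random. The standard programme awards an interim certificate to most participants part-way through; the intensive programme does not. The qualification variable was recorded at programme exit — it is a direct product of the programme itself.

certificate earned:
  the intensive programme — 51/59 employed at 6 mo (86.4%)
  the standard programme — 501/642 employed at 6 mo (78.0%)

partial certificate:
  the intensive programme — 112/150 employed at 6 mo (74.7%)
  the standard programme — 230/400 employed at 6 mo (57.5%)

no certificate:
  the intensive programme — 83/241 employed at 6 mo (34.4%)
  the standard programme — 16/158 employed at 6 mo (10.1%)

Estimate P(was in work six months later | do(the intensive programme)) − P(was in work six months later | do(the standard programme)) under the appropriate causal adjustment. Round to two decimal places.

-0.08

Because the programme influences qualification attained during the programme, qualification attained during the programme is a post-treatment mediator, not a confounder. Stratifying on it would bias the estimate; the causal effect is the crude pooled difference.
The causal difference is the pooled difference: 0.547 − 0.623 = -0.076.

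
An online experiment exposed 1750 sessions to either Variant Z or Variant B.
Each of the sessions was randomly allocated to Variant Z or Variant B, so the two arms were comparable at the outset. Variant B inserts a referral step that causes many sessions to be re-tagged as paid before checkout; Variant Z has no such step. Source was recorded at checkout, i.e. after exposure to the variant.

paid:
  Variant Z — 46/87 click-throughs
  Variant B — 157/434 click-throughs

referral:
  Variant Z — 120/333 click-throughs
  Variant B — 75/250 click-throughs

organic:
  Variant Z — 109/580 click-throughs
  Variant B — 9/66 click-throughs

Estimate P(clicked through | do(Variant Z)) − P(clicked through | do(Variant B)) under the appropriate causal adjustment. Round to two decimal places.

The traffic source-specific comparison favours Variant Z throughout, but the pooled figures favour Variant B. The question is whether to condition on traffic source.
Traffic source is downstream of the variant. One should not condition on a consequence of treatment, so the overall rates are the right comparison.
The causal difference is the pooled difference: 0.275 − 0.321 = -0.046.

-0.05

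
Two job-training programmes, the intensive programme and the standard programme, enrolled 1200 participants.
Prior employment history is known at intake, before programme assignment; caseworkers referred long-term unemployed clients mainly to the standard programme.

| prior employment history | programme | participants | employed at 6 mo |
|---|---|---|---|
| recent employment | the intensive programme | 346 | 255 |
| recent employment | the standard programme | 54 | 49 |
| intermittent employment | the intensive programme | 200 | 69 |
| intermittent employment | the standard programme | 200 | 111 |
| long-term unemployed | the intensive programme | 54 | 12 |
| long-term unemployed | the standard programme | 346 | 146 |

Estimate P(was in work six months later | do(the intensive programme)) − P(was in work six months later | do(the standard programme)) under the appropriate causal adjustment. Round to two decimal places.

The imbalance in prior employment history arose from how participants were allocated, not from anything the programme did; and prior employment history independently affects the outcome. The pooled gap is confounded — condition on prior employment history.
Adjusting over the population distribution of prior employment history: 0.333·(0.737−0.907) + 0.333·(0.345−0.555) + 0.333·(0.222−0.422) = -0.193.

-0.19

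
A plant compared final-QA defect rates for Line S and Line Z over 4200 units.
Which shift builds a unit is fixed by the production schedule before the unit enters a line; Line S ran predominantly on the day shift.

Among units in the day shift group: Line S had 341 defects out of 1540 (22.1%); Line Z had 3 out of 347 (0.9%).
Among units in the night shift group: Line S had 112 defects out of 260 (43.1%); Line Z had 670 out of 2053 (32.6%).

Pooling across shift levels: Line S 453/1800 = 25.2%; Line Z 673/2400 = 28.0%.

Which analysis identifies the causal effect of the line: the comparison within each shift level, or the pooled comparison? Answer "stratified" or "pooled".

Line Z is lower inside every shift stratum but Line S is lower in aggregate. Whether to stratify depends on how shift relates to the line.
Shift differs across lines for reasons unrelated to any effect of the line itself, and it separately predicts the outcome — a classic confounder. We must compare within shift levels.
Within each level — day shift: 22.1% vs 0.9%; night shift: 43.1% vs 32.6% — Line Z is lower every time.

stratified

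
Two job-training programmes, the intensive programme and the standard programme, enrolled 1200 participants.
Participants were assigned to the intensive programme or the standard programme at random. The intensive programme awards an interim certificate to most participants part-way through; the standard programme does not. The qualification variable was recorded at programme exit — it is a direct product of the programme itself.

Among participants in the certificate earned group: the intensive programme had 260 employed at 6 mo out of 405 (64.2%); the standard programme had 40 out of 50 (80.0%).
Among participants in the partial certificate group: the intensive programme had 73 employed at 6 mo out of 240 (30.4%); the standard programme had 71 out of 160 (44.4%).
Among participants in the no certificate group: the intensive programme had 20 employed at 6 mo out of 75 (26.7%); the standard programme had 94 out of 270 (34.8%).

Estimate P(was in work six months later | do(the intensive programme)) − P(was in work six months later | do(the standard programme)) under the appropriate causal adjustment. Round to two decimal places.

+0.06

The qualification attained during the programme-specific comparison favours the standard programme throughout, but the pooled figures favour the intensive programme. The question is whether to condition on qualification attained during the programme.
Qualification attained during the programme is downstream of the programme. One should not condition on a consequence of treatment, so the overall rates are the right comparison.
The causal difference is the pooled difference: 0.490 − 0.427 = +0.063.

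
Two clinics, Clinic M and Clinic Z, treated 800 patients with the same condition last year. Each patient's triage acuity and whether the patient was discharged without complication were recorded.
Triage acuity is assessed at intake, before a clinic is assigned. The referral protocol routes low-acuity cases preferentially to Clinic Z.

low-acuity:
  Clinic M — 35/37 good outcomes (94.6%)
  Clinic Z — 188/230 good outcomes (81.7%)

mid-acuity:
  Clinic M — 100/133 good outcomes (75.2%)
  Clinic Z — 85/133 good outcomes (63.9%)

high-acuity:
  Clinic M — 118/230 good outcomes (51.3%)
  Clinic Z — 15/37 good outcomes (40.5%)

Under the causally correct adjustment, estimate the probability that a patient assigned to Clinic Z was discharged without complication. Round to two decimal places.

Triage acuity satisfies the back-door criterion: it is not a descendant of the clinic, and it blocks the spurious path from clinic to outcome. Adjusting for it (i.e., using the within-triage acuity rates) gives the causal effect.
Standardising Clinic Z to the population triage acuity mix: 0.334·188/230 + 0.333·85/133 + 0.334·15/37 = 0.621.

0.62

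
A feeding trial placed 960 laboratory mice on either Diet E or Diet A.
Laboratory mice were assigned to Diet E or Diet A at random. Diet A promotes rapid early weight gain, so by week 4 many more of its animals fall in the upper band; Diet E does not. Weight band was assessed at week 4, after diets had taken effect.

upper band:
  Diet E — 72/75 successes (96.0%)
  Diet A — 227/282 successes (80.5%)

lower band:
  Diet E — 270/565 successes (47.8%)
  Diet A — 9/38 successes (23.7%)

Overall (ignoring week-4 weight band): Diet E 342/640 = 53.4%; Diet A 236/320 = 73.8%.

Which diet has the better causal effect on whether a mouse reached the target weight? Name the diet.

Diet A

Week-4 weight band is recorded after the diet and is itself shifted by it — it sits on the causal path from diet to outcome. Conditioning on a mediator would strip out part of the effect we want; the pooled comparison gives the total causal effect.
Pooled: Diet E 53.4% vs Diet A 73.8%; Diet A is higher overall.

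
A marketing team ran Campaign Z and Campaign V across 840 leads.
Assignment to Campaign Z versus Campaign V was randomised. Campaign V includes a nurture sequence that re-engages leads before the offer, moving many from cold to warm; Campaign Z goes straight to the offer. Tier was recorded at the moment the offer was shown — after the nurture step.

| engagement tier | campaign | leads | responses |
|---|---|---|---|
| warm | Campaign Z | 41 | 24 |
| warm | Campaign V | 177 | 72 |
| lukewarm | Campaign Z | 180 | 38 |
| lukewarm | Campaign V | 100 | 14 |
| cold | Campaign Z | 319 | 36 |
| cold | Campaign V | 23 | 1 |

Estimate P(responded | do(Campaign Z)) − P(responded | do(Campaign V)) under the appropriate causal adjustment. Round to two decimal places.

-0.11

Campaign Z is higher inside every engagement tier stratum but Campaign V is higher in aggregate. Whether to stratify depends on how engagement tier relates to the campaign.
The distribution of engagement tier is itself part of what the campaign does — it is an intermediate outcome. Holding it fixed would remove that part of the effect; the total effect is the pooled difference.
The causal difference is the pooled difference: 0.181 − 0.290 = -0.109.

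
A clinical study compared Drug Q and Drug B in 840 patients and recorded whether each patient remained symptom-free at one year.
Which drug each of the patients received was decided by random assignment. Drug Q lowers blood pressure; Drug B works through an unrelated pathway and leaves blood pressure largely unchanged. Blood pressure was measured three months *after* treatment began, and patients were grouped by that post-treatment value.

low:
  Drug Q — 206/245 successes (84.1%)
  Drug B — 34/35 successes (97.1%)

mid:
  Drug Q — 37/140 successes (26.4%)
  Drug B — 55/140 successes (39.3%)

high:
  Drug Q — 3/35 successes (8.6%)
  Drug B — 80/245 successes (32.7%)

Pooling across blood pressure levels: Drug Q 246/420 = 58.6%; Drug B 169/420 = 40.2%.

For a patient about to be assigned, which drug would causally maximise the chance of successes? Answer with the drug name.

Drug Q

The blood pressure-specific comparison favours Drug B throughout, but the pooled figures favour Drug Q. The question is whether to condition on blood pressure.
Blood pressure lies on the pathway drug → blood pressure → outcome, so adjusting for it blocks the indirect effect. For the total causal effect of drug, use the unadjusted pooled rates.
Pooled: Drug Q 58.6% vs Drug B 40.2%; Drug Q is higher overall.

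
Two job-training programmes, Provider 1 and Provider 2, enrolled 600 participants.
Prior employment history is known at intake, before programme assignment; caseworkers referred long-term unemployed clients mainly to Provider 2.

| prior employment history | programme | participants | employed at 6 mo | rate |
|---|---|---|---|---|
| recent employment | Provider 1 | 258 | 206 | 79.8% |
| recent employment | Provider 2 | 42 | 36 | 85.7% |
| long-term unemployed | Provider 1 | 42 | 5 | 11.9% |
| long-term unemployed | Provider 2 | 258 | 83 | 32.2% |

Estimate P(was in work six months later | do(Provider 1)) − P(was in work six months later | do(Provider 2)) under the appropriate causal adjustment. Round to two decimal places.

-0.13

Provider 2 is higher inside every prior employment history stratum but Provider 1 is higher in aggregate. Whether to stratify depends on how prior employment history relates to the programme.
Prior employment history is set before the programme has any effect — it is not caused by the programme — and it independently drives the outcome. That makes it a confounder, so the causal comparison is within prior employment history levels.
Adjusting over the population distribution of prior employment history: 0.500·(0.798−0.857) + 0.500·(0.119−0.322) = -0.131.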